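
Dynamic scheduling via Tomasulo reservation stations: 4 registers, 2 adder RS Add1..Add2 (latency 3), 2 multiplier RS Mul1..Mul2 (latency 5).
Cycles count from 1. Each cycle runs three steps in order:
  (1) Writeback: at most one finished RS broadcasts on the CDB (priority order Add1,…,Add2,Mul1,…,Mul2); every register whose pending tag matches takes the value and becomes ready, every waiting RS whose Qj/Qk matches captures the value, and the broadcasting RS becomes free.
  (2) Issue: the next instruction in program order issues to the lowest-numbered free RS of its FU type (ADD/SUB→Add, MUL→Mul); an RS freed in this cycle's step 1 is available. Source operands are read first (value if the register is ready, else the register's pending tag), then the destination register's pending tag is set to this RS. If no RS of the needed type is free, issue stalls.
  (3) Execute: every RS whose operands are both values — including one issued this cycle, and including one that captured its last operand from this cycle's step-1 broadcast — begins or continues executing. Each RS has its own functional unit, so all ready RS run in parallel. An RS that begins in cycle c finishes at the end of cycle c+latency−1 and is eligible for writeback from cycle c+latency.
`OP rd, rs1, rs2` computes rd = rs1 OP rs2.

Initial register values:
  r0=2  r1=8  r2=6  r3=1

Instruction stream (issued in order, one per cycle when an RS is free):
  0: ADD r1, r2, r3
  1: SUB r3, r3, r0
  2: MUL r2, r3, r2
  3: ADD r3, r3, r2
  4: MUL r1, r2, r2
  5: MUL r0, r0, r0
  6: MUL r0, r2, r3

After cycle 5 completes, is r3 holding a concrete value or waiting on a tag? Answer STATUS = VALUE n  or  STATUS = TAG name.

  c1: issue ADD r1<-Add1  regs: r0:2,r1:Add1,r2:6,r3:1
  c2: issue SUB r3<-Add2  regs: r0:2,r1:Add1,r2:6,r3:Add2
  c3: issue MUL r2<-Mul1  regs: r0:2,r1:Add1,r2:Mul1,r3:Add2
  c4: CDB Add1=7; issue ADD r3<-Add1  regs: r0:2,r1:7,r2:Mul1,r3:Add1
  c5: CDB Add2=-1; issue MUL r1<-Mul2  regs: r0:2,r1:Mul2,r2:Mul1,r3:Add1

STATUS = TAG Add1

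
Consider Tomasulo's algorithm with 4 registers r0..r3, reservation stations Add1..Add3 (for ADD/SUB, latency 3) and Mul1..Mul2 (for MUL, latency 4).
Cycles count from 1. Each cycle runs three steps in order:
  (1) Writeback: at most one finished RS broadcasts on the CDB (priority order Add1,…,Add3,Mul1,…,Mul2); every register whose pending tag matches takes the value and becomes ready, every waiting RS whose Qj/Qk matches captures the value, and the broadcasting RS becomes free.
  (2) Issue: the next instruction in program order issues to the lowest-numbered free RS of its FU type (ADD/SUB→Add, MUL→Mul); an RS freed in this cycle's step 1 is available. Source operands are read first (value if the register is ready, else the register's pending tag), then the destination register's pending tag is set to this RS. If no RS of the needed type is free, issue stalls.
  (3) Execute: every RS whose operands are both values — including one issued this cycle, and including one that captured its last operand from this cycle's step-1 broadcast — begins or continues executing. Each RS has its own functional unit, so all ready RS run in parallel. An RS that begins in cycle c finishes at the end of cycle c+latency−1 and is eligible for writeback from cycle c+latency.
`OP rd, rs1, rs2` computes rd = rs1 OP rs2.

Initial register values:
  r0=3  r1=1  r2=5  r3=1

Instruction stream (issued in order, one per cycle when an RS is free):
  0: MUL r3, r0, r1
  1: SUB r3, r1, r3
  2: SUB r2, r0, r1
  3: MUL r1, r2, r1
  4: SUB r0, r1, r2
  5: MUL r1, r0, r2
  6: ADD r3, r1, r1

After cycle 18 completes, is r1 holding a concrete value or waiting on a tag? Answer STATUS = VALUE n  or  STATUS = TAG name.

STATUS = VALUE 0

  c1: issue MUL r3<-Mul1  regs: r0:3,r1:1,r2:5,r3:Mul1
  c2: issue SUB r3<-Add1  regs: r0:3,r1:1,r2:5,r3:Add1
  c3: issue SUB r2<-Add2  regs: r0:3,r1:1,r2:Add2,r3:Add1
  c4: issue MUL r1<-Mul2  regs: r0:3,r1:Mul2,r2:Add2,r3:Add1
  c5: CDB Mul1=3; issue SUB r0<-Add3  regs: r0:Add3,r1:Mul2,r2:Add2,r3:Add1
  c6: CDB Add2=2; issue MUL r1<-Mul1  regs: r0:Add3,r1:Mul1,r2:2,r3:Add1
  c7: issue ADD r3<-Add2  regs: r0:Add3,r1:Mul1,r2:2,r3:Add2
  c8: CDB Add1=-2  regs: r0:Add3,r1:Mul1,r2:2,r3:Add2
  c9: -  regs: r0:Add3,r1:Mul1,r2:2,r3:Add2
  c10: CDB Mul2=2  regs: r0:Add3,r1:Mul1,r2:2,r3:Add2
  c11: -  regs: r0:Add3,r1:Mul1,r2:2,r3:Add2
  c12: -  regs: r0:Add3,r1:Mul1,r2:2,r3:Add2
  c13: CDB Add3=0  regs: r0:0,r1:Mul1,r2:2,r3:Add2
  c14: -  regs: r0:0,r1:Mul1,r2:2,r3:Add2
  c15: -  regs: r0:0,r1:Mul1,r2:2,r3:Add2
  c16: -  regs: r0:0,r1:Mul1,r2:2,r3:Add2
  c17: CDB Mul1=0  regs: r0:0,r1:0,r2:2,r3:Add2
  c18: -  regs: r0:0,r1:0,r2:2,r3:Add2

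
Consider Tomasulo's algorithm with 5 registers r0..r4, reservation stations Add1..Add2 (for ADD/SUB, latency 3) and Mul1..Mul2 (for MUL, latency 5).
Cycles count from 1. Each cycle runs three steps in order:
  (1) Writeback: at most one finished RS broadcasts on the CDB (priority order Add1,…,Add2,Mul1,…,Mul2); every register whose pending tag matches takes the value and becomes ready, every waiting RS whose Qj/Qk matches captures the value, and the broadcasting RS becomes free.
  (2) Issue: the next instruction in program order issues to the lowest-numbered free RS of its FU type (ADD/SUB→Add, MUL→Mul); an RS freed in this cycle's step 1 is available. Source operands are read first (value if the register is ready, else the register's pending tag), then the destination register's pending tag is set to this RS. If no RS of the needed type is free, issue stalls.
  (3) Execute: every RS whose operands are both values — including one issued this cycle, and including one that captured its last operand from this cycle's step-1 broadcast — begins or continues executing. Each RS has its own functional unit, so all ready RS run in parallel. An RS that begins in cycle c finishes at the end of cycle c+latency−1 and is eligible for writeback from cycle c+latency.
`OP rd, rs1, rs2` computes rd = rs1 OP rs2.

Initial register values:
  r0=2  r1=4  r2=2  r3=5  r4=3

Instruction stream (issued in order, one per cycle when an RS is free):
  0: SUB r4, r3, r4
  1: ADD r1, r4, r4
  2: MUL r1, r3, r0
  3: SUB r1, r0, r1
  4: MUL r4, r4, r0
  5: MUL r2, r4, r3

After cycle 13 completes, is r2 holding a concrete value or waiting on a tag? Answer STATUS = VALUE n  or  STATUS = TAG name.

STATUS = TAG Mul1

c1: issue SUB r4<-Add1 | r0:2,r1:4,r2:2,r3:5,r4:Add1
c2: issue ADD r1<-Add2 | r0:2,r1:Add2,r2:2,r3:5,r4:Add1
c3: issue MUL r1<-Mul1 | r0:2,r1:Mul1,r2:2,r3:5,r4:Add1
c4: CDB Add1=2; issue SUB r1<-Add1 | r0:2,r1:Add1,r2:2,r3:5,r4:2
c5: issue MUL r4<-Mul2 | r0:2,r1:Add1,r2:2,r3:5,r4:Mul2
c6: stall | r0:2,r1:Add1,r2:2,r3:5,r4:Mul2
c7: CDB Add2=4; stall | r0:2,r1:Add1,r2:2,r3:5,r4:Mul2
c8: CDB Mul1=10; issue MUL r2<-Mul1 | r0:2,r1:Add1,r2:Mul1,r3:5,r4:Mul2
c9: - | r0:2,r1:Add1,r2:Mul1,r3:5,r4:Mul2
c10: CDB Mul2=4 | r0:2,r1:Add1,r2:Mul1,r3:5,r4:4
c11: CDB Add1=-8 | r0:2,r1:-8,r2:Mul1,r3:5,r4:4
c12: - | r0:2,r1:-8,r2:Mul1,r3:5,r4:4
c13: - | r0:2,r1:-8,r2:Mul1,r3:5,r4:4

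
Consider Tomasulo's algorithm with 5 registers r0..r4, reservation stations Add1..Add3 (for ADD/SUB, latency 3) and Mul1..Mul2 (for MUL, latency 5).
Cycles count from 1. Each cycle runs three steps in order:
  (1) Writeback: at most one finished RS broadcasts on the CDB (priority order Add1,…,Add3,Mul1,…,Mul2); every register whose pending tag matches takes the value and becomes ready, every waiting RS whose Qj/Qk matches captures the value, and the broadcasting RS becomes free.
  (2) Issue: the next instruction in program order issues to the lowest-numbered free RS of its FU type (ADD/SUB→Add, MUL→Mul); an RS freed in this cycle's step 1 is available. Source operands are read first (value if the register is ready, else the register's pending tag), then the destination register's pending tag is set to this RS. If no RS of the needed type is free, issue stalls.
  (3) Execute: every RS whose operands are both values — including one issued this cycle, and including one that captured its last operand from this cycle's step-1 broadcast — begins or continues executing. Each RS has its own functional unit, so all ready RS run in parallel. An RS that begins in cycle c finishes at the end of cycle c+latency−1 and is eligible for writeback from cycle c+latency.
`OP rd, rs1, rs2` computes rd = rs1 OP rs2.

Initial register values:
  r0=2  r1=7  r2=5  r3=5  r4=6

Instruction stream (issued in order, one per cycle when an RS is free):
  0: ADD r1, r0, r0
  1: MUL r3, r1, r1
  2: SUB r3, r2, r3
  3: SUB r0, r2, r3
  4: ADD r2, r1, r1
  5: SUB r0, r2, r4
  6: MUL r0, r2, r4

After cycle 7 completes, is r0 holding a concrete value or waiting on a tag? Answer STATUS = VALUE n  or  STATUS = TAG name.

  c1: issue ADD r1<-Add1  regs: r0:2,r1:Add1,r2:5,r3:5,r4:6
  c2: issue MUL r3<-Mul1  regs: r0:2,r1:Add1,r2:5,r3:Mul1,r4:6
  c3: issue SUB r3<-Add2  regs: r0:2,r1:Add1,r2:5,r3:Add2,r4:6
  c4: CDB Add1=4; issue SUB r0<-Add1  regs: r0:Add1,r1:4,r2:5,r3:Add2,r4:6
  c5: issue ADD r2<-Add3  regs: r0:Add1,r1:4,r2:Add3,r3:Add2,r4:6
  c6: stall  regs: r0:Add1,r1:4,r2:Add3,r3:Add2,r4:6
  c7: stall  regs: r0:Add1,r1:4,r2:Add3,r3:Add2,r4:6

STATUS = TAG Add1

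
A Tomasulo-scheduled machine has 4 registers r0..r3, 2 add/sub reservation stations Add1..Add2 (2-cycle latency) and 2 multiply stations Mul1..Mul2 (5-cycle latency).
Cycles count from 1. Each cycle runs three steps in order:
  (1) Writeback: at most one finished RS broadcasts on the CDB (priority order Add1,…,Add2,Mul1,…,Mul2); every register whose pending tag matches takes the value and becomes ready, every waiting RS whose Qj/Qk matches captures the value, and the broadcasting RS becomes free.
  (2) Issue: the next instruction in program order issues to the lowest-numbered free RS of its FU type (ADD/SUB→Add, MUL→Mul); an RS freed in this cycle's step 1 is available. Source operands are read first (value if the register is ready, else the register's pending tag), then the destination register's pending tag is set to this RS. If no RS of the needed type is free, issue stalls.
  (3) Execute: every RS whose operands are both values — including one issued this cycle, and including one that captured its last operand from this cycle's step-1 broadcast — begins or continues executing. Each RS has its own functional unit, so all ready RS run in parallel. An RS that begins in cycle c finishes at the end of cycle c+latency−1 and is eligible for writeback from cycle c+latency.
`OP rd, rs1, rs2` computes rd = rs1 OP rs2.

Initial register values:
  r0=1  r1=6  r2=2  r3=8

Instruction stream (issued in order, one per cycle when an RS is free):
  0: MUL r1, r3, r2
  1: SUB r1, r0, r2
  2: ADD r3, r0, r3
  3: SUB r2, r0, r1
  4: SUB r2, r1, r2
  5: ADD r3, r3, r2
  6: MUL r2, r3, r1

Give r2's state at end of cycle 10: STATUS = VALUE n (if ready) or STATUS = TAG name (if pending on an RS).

cycle 1: issue MUL r1<-Mul1 // r0:1,r1:Mul1,r2:2,r3:8
cycle 2: issue SUB r1<-Add1 // r0:1,r1:Add1,r2:2,r3:8
cycle 3: issue ADD r3<-Add2 // r0:1,r1:Add1,r2:2,r3:Add2
cycle 4: CDB Add1=-1; issue SUB r2<-Add1 // r0:1,r1:-1,r2:Add1,r3:Add2
cycle 5: CDB Add2=9; issue SUB r2<-Add2 // r0:1,r1:-1,r2:Add2,r3:9
cycle 6: CDB Add1=2; issue ADD r3<-Add1 // r0:1,r1:-1,r2:Add2,r3:Add1
cycle 7: CDB Mul1=16; issue MUL r2<-Mul1 // r0:1,r1:-1,r2:Mul1,r3:Add1
cycle 8: CDB Add2=-3 // r0:1,r1:-1,r2:Mul1,r3:Add1
cycle 9: - // r0:1,r1:-1,r2:Mul1,r3:Add1
cycle 10: CDB Add1=6 // r0:1,r1:-1,r2:Mul1,r3:6

STATUS = TAG Mul1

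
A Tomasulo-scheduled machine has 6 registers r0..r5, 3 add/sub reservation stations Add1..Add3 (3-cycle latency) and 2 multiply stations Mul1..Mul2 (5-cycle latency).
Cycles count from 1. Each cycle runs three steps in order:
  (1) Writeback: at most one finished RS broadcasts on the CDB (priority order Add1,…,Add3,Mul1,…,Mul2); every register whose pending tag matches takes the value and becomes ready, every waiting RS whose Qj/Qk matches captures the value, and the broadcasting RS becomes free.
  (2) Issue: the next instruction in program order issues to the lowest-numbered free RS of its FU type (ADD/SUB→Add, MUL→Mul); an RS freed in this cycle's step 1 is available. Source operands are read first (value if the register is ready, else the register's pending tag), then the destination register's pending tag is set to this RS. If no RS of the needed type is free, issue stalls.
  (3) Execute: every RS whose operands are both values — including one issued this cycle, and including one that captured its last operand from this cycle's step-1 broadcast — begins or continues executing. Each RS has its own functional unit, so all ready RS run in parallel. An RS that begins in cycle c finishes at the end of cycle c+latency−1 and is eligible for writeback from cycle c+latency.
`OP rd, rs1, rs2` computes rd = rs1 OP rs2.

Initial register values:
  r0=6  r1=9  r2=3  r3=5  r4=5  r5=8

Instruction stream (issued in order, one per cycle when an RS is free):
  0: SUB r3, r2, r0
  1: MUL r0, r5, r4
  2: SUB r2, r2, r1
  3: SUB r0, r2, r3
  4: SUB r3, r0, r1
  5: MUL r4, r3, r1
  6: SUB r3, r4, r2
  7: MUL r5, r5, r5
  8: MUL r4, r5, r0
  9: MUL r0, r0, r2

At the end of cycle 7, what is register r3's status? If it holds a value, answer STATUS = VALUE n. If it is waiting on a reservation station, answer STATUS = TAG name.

STATUS = TAG Add2

cycle 1: issue SUB r3<-Add1 // r0:6,r1:9,r2:3,r3:Add1,r4:5,r5:8
cycle 2: issue MUL r0<-Mul1 // r0:Mul1,r1:9,r2:3,r3:Add1,r4:5,r5:8
cycle 3: issue SUB r2<-Add2 // r0:Mul1,r1:9,r2:Add2,r3:Add1,r4:5,r5:8
cycle 4: CDB Add1=-3; issue SUB r0<-Add1 // r0:Add1,r1:9,r2:Add2,r3:-3,r4:5,r5:8
cycle 5: issue SUB r3<-Add3 // r0:Add1,r1:9,r2:Add2,r3:Add3,r4:5,r5:8
cycle 6: CDB Add2=-6; issue MUL r4<-Mul2 // r0:Add1,r1:9,r2:-6,r3:Add3,r4:Mul2,r5:8
cycle 7: CDB Mul1=40; issue SUB r3<-Add2 // r0:Add1,r1:9,r2:-6,r3:Add2,r4:Mul2,r5:8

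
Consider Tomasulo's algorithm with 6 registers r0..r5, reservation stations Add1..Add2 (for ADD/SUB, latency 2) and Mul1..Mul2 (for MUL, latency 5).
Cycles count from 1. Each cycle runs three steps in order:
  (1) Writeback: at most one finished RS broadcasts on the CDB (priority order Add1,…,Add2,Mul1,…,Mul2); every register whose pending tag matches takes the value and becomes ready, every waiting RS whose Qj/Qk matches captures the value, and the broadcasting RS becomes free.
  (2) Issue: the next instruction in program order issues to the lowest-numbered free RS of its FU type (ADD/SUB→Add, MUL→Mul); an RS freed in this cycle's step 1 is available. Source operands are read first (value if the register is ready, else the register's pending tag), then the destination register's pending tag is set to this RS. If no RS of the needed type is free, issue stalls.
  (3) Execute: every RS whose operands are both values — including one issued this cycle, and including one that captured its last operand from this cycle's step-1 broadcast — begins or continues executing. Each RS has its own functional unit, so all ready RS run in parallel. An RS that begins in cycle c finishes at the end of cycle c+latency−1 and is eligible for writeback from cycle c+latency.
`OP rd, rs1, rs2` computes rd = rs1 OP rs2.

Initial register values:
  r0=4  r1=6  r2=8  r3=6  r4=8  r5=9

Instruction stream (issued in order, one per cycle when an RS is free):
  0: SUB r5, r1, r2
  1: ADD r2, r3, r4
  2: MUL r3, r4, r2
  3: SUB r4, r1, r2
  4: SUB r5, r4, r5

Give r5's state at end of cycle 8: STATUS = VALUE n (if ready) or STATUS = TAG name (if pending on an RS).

STATUS = VALUE -6

c1: issue SUB r5<-Add1 | r0:4,r1:6,r2:8,r3:6,r4:8,r5:Add1
c2: issue ADD r2<-Add2 | r0:4,r1:6,r2:Add2,r3:6,r4:8,r5:Add1
c3: CDB Add1=-2; issue MUL r3<-Mul1 | r0:4,r1:6,r2:Add2,r3:Mul1,r4:8,r5:-2
c4: CDB Add2=14; issue SUB r4<-Add1 | r0:4,r1:6,r2:14,r3:Mul1,r4:Add1,r5:-2
c5: issue SUB r5<-Add2 | r0:4,r1:6,r2:14,r3:Mul1,r4:Add1,r5:Add2
c6: CDB Add1=-8 | r0:4,r1:6,r2:14,r3:Mul1,r4:-8,r5:Add2
c7: - | r0:4,r1:6,r2:14,r3:Mul1,r4:-8,r5:Add2
c8: CDB Add2=-6 | r0:4,r1:6,r2:14,r3:Mul1,r4:-8,r5:-6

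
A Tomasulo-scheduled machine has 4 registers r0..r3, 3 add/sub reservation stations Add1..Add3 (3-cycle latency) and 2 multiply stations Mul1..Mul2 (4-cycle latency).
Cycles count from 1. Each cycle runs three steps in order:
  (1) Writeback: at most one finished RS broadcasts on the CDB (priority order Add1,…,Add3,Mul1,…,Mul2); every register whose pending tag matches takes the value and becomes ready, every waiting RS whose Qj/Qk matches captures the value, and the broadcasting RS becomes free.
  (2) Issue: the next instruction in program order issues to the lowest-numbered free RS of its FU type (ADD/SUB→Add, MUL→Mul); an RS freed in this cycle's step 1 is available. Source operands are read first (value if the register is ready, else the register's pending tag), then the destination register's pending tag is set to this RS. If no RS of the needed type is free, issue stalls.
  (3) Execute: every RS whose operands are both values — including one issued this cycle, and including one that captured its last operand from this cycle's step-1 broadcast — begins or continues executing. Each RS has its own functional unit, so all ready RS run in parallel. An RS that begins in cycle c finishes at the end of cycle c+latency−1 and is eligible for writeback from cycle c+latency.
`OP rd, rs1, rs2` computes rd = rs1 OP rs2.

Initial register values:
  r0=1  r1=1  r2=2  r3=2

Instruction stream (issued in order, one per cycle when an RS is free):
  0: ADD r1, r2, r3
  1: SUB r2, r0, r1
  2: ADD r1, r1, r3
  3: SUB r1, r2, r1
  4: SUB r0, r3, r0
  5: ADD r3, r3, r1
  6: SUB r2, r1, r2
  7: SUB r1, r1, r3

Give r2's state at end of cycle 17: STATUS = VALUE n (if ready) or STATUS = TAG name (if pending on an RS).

STATUS = VALUE -6

c1: issue ADD r1<-Add1 | r0:1,r1:Add1,r2:2,r3:2
c2: issue SUB r2<-Add2 | r0:1,r1:Add1,r2:Add2,r3:2
c3: issue ADD r1<-Add3 | r0:1,r1:Add3,r2:Add2,r3:2
c4: CDB Add1=4; issue SUB r1<-Add1 | r0:1,r1:Add1,r2:Add2,r3:2
c5: stall | r0:1,r1:Add1,r2:Add2,r3:2
c6: stall | r0:1,r1:Add1,r2:Add2,r3:2
c7: CDB Add2=-3; issue SUB r0<-Add2 | r0:Add2,r1:Add1,r2:-3,r3:2
c8: CDB Add3=6; issue ADD r3<-Add3 | r0:Add2,r1:Add1,r2:-3,r3:Add3
c9: stall | r0:Add2,r1:Add1,r2:-3,r3:Add3
c10: CDB Add2=1; issue SUB r2<-Add2 | r0:1,r1:Add1,r2:Add2,r3:Add3
c11: CDB Add1=-9; issue SUB r1<-Add1 | r0:1,r1:Add1,r2:Add2,r3:Add3
c12: - | r0:1,r1:Add1,r2:Add2,r3:Add3
c13: - | r0:1,r1:Add1,r2:Add2,r3:Add3
c14: CDB Add2=-6 | r0:1,r1:Add1,r2:-6,r3:Add3
c15: CDB Add3=-7 | r0:1,r1:Add1,r2:-6,r3:-7
c16: - | r0:1,r1:Add1,r2:-6,r3:-7
c17: - | r0:1,r1:Add1,r2:-6,r3:-7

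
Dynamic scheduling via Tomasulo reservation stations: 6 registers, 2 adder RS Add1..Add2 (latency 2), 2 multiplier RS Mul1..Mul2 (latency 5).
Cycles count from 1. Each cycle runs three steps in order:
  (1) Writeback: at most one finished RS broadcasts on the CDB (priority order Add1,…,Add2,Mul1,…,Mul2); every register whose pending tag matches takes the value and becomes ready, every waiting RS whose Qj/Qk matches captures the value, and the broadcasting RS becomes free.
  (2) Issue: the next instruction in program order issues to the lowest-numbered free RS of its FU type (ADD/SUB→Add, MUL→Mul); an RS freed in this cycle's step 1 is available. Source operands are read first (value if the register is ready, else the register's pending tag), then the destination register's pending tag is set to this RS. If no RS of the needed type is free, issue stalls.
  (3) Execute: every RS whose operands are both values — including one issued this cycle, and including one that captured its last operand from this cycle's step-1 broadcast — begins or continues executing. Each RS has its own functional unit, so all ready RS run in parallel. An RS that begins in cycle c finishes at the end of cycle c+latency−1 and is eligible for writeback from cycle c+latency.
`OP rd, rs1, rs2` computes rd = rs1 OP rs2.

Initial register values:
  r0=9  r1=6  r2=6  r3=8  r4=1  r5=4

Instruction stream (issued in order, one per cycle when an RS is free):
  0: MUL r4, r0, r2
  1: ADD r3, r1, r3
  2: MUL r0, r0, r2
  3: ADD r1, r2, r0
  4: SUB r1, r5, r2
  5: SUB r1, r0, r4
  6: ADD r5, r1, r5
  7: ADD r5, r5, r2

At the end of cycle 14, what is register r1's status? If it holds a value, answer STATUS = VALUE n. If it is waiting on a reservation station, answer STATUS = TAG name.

STATUS = VALUE 0

c1: issue MUL r4<-Mul1 | r0:9,r1:6,r2:6,r3:8,r4:Mul1,r5:4
c2: issue ADD r3<-Add1 | r0:9,r1:6,r2:6,r3:Add1,r4:Mul1,r5:4
c3: issue MUL r0<-Mul2 | r0:Mul2,r1:6,r2:6,r3:Add1,r4:Mul1,r5:4
c4: CDB Add1=14; issue ADD r1<-Add1 | r0:Mul2,r1:Add1,r2:6,r3:14,r4:Mul1,r5:4
c5: issue SUB r1<-Add2 | r0:Mul2,r1:Add2,r2:6,r3:14,r4:Mul1,r5:4
c6: CDB Mul1=54; stall | r0:Mul2,r1:Add2,r2:6,r3:14,r4:54,r5:4
c7: CDB Add2=-2; issue SUB r1<-Add2 | r0:Mul2,r1:Add2,r2:6,r3:14,r4:54,r5:4
c8: CDB Mul2=54; stall | r0:54,r1:Add2,r2:6,r3:14,r4:54,r5:4
c9: stall | r0:54,r1:Add2,r2:6,r3:14,r4:54,r5:4
c10: CDB Add1=60; issue ADD r5<-Add1 | r0:54,r1:Add2,r2:6,r3:14,r4:54,r5:Add1
c11: CDB Add2=0; issue ADD r5<-Add2 | r0:54,r1:0,r2:6,r3:14,r4:54,r5:Add2
c12: - | r0:54,r1:0,r2:6,r3:14,r4:54,r5:Add2
c13: CDB Add1=4 | r0:54,r1:0,r2:6,r3:14,r4:54,r5:Add2
c14: - | r0:54,r1:0,r2:6,r3:14,r4:54,r5:Add2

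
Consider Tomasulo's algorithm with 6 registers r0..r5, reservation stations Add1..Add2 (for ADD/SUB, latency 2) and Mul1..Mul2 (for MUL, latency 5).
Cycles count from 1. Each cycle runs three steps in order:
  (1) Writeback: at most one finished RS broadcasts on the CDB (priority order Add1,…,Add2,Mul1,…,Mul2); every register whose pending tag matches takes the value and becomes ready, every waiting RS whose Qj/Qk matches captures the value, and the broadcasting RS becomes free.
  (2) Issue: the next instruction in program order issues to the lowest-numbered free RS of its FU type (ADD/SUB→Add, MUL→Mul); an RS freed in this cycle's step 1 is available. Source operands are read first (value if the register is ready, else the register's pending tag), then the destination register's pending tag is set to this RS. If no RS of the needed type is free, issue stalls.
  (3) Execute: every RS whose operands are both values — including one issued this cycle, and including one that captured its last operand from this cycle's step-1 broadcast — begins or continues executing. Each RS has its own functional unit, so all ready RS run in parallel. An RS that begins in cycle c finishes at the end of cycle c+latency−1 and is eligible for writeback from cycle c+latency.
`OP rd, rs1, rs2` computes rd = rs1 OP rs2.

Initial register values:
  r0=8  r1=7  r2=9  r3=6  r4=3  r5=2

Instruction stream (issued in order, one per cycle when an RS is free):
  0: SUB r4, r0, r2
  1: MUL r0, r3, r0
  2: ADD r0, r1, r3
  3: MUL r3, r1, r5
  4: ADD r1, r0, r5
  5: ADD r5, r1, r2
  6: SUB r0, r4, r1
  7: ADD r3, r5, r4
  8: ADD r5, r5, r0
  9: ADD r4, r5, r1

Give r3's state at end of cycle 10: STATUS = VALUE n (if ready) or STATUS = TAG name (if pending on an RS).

  c1: issue SUB r4<-Add1  regs: r0:8,r1:7,r2:9,r3:6,r4:Add1,r5:2
  c2: issue MUL r0<-Mul1  regs: r0:Mul1,r1:7,r2:9,r3:6,r4:Add1,r5:2
  c3: CDB Add1=-1; issue ADD r0<-Add1  regs: r0:Add1,r1:7,r2:9,r3:6,r4:-1,r5:2
  c4: issue MUL r3<-Mul2  regs: r0:Add1,r1:7,r2:9,r3:Mul2,r4:-1,r5:2
  c5: CDB Add1=13; issue ADD r1<-Add1  regs: r0:13,r1:Add1,r2:9,r3:Mul2,r4:-1,r5:2
  c6: issue ADD r5<-Add2  regs: r0:13,r1:Add1,r2:9,r3:Mul2,r4:-1,r5:Add2
  c7: CDB Add1=15; issue SUB r0<-Add1  regs: r0:Add1,r1:15,r2:9,r3:Mul2,r4:-1,r5:Add2
  c8: CDB Mul1=48; stall  regs: r0:Add1,r1:15,r2:9,r3:Mul2,r4:-1,r5:Add2
  c9: CDB Add1=-16; issue ADD r3<-Add1  regs: r0:-16,r1:15,r2:9,r3:Add1,r4:-1,r5:Add2
  c10: CDB Add2=24; issue ADD r5<-Add2  regs: r0:-16,r1:15,r2:9,r3:Add1,r4:-1,r5:Add2

STATUS = TAG Add1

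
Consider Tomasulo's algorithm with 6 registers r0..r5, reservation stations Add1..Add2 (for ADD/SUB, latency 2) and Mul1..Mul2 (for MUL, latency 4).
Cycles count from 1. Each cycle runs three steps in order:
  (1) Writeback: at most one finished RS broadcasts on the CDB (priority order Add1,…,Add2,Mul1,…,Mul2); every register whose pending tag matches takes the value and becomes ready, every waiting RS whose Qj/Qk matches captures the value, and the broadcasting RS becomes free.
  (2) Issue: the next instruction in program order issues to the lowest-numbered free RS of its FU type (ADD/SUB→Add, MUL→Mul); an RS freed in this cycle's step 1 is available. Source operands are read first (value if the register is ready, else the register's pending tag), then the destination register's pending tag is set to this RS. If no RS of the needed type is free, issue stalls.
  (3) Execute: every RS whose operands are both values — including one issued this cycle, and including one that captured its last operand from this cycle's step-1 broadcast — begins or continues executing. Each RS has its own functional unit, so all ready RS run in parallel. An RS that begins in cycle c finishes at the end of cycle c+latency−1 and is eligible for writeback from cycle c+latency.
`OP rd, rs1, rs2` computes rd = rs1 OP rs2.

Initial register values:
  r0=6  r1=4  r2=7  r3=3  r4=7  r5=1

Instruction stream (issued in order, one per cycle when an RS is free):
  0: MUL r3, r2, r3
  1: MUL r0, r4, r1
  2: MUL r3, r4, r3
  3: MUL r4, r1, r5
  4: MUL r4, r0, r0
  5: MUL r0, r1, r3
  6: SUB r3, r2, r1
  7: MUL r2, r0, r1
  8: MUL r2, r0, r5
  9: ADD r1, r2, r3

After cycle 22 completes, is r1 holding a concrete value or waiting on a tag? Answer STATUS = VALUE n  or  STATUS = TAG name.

STATUS = VALUE 591

cycle 1: issue MUL r3<-Mul1 // r0:6,r1:4,r2:7,r3:Mul1,r4:7,r5:1
cycle 2: issue MUL r0<-Mul2 // r0:Mul2,r1:4,r2:7,r3:Mul1,r4:7,r5:1
cycle 3: stall // r0:Mul2,r1:4,r2:7,r3:Mul1,r4:7,r5:1
cycle 4: stall // r0:Mul2,r1:4,r2:7,r3:Mul1,r4:7,r5:1
cycle 5: CDB Mul1=21; issue MUL r3<-Mul1 // r0:Mul2,r1:4,r2:7,r3:Mul1,r4:7,r5:1
cycle 6: CDB Mul2=28; issue MUL r4<-Mul2 // r0:28,r1:4,r2:7,r3:Mul1,r4:Mul2,r5:1
cycle 7: stall // r0:28,r1:4,r2:7,r3:Mul1,r4:Mul2,r5:1
cycle 8: stall // r0:28,r1:4,r2:7,r3:Mul1,r4:Mul2,r5:1
cycle 9: CDB Mul1=147; issue MUL r4<-Mul1 // r0:28,r1:4,r2:7,r3:147,r4:Mul1,r5:1
cycle 10: CDB Mul2=4; issue MUL r0<-Mul2 // r0:Mul2,r1:4,r2:7,r3:147,r4:Mul1,r5:1
cycle 11: issue SUB r3<-Add1 // r0:Mul2,r1:4,r2:7,r3:Add1,r4:Mul1,r5:1
cycle 12: stall // r0:Mul2,r1:4,r2:7,r3:Add1,r4:Mul1,r5:1
cycle 13: CDB Add1=3; stall // r0:Mul2,r1:4,r2:7,r3:3,r4:Mul1,r5:1
cycle 14: CDB Mul1=784; issue MUL r2<-Mul1 // r0:Mul2,r1:4,r2:Mul1,r3:3,r4:784,r5:1
cycle 15: CDB Mul2=588; issue MUL r2<-Mul2 // r0:588,r1:4,r2:Mul2,r3:3,r4:784,r5:1
cycle 16: issue ADD r1<-Add1 // r0:588,r1:Add1,r2:Mul2,r3:3,r4:784,r5:1
cycle 17: - // r0:588,r1:Add1,r2:Mul2,r3:3,r4:784,r5:1
cycle 18: - // r0:588,r1:Add1,r2:Mul2,r3:3,r4:784,r5:1
cycle 19: CDB Mul1=2352 // r0:588,r1:Add1,r2:Mul2,r3:3,r4:784,r5:1
cycle 20: CDB Mul2=588 // r0:588,r1:Add1,r2:588,r3:3,r4:784,r5:1
cycle 21: - // r0:588,r1:Add1,r2:588,r3:3,r4:784,r5:1
cycle 22: CDB Add1=591 // r0:588,r1:591,r2:588,r3:3,r4:784,r5:1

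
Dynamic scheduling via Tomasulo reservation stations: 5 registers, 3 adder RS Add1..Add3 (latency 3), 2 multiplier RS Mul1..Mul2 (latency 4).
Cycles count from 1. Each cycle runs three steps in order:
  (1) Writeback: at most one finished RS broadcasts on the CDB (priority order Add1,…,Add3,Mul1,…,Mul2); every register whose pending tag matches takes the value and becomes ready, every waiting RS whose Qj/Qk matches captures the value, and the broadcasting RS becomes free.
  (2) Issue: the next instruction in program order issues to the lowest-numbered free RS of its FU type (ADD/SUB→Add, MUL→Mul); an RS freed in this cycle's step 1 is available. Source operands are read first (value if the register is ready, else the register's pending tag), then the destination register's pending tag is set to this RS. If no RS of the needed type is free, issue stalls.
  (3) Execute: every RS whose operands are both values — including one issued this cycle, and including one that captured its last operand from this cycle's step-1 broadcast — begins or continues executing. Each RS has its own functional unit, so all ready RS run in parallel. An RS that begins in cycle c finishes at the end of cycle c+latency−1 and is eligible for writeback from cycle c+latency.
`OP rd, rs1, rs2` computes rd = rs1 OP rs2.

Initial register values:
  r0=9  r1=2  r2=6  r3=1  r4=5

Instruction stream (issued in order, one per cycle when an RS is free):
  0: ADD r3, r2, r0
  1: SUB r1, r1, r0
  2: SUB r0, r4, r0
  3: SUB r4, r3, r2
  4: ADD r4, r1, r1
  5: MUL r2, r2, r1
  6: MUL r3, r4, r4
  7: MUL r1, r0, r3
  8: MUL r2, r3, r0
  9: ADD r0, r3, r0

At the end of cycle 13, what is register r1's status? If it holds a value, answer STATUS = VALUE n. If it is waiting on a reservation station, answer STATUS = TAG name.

STATUS = TAG Mul1

c1: issue ADD r3<-Add1 | r0:9,r1:2,r2:6,r3:Add1,r4:5
c2: issue SUB r1<-Add2 | r0:9,r1:Add2,r2:6,r3:Add1,r4:5
c3: issue SUB r0<-Add3 | r0:Add3,r1:Add2,r2:6,r3:Add1,r4:5
c4: CDB Add1=15; issue SUB r4<-Add1 | r0:Add3,r1:Add2,r2:6,r3:15,r4:Add1
c5: CDB Add2=-7; issue ADD r4<-Add2 | r0:Add3,r1:-7,r2:6,r3:15,r4:Add2
c6: CDB Add3=-4; issue MUL r2<-Mul1 | r0:-4,r1:-7,r2:Mul1,r3:15,r4:Add2
c7: CDB Add1=9; issue MUL r3<-Mul2 | r0:-4,r1:-7,r2:Mul1,r3:Mul2,r4:Add2
c8: CDB Add2=-14; stall | r0:-4,r1:-7,r2:Mul1,r3:Mul2,r4:-14
c9: stall | r0:-4,r1:-7,r2:Mul1,r3:Mul2,r4:-14
c10: CDB Mul1=-42; issue MUL r1<-Mul1 | r0:-4,r1:Mul1,r2:-42,r3:Mul2,r4:-14
c11: stall | r0:-4,r1:Mul1,r2:-42,r3:Mul2,r4:-14
c12: CDB Mul2=196; issue MUL r2<-Mul2 | r0:-4,r1:Mul1,r2:Mul2,r3:196,r4:-14
c13: issue ADD r0<-Add1 | r0:Add1,r1:Mul1,r2:Mul2,r3:196,r4:-14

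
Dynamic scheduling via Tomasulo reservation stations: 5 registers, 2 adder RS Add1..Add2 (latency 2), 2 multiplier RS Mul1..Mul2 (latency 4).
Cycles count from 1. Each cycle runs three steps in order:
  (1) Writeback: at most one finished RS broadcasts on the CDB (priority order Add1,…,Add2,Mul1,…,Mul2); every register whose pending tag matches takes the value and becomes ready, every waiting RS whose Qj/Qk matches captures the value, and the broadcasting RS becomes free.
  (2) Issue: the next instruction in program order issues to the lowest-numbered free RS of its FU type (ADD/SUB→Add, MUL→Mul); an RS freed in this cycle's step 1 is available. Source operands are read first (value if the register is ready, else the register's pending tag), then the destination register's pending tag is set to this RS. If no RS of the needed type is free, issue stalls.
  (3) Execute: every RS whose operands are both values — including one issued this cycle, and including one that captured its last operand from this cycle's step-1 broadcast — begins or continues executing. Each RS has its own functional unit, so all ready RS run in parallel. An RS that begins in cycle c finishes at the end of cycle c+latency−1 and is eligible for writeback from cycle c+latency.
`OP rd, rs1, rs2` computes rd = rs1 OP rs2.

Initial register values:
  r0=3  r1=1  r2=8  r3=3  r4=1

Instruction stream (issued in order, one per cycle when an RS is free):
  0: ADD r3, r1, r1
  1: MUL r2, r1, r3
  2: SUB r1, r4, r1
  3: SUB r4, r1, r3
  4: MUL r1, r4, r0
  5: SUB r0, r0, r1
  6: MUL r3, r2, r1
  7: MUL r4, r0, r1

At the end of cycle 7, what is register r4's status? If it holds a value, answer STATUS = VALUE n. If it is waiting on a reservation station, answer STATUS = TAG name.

STATUS = VALUE -2

cycle 1: issue ADD r3<-Add1 // r0:3,r1:1,r2:8,r3:Add1,r4:1
cycle 2: issue MUL r2<-Mul1 // r0:3,r1:1,r2:Mul1,r3:Add1,r4:1
cycle 3: CDB Add1=2; issue SUB r1<-Add1 // r0:3,r1:Add1,r2:Mul1,r3:2,r4:1
cycle 4: issue SUB r4<-Add2 // r0:3,r1:Add1,r2:Mul1,r3:2,r4:Add2
cycle 5: CDB Add1=0; issue MUL r1<-Mul2 // r0:3,r1:Mul2,r2:Mul1,r3:2,r4:Add2
cycle 6: issue SUB r0<-Add1 // r0:Add1,r1:Mul2,r2:Mul1,r3:2,r4:Add2
cycle 7: CDB Add2=-2; stall // r0:Add1,r1:Mul2,r2:Mul1,r3:2,r4:-2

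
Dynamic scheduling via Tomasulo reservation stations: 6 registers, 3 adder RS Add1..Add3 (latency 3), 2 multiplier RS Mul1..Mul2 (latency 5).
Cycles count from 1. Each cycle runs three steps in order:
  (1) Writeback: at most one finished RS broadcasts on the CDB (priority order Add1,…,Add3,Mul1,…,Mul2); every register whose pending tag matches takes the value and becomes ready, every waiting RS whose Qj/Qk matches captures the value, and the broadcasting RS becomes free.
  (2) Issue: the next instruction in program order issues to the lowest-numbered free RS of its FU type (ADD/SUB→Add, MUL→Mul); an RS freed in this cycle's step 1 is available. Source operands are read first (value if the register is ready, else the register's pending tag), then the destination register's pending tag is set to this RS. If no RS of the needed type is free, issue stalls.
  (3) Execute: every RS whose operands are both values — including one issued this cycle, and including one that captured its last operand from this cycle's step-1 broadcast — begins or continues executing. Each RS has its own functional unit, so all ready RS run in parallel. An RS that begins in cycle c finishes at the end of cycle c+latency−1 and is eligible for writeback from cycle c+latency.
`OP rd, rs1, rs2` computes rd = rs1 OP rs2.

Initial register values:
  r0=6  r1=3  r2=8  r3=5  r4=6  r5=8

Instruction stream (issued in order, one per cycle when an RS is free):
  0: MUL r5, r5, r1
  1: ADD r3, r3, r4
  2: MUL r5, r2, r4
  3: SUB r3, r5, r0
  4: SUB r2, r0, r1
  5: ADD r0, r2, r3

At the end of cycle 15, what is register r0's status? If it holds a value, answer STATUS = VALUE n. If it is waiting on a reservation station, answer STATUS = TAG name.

cycle 1: issue MUL r5<-Mul1 // r0:6,r1:3,r2:8,r3:5,r4:6,r5:Mul1
cycle 2: issue ADD r3<-Add1 // r0:6,r1:3,r2:8,r3:Add1,r4:6,r5:Mul1
cycle 3: issue MUL r5<-Mul2 // r0:6,r1:3,r2:8,r3:Add1,r4:6,r5:Mul2
cycle 4: issue SUB r3<-Add2 // r0:6,r1:3,r2:8,r3:Add2,r4:6,r5:Mul2
cycle 5: CDB Add1=11; issue SUB r2<-Add1 // r0:6,r1:3,r2:Add1,r3:Add2,r4:6,r5:Mul2
cycle 6: CDB Mul1=24; issue ADD r0<-Add3 // r0:Add3,r1:3,r2:Add1,r3:Add2,r4:6,r5:Mul2
cycle 7: - // r0:Add3,r1:3,r2:Add1,r3:Add2,r4:6,r5:Mul2
cycle 8: CDB Add1=3 // r0:Add3,r1:3,r2:3,r3:Add2,r4:6,r5:Mul2
cycle 9: CDB Mul2=48 // r0:Add3,r1:3,r2:3,r3:Add2,r4:6,r5:48
cycle 10: - // r0:Add3,r1:3,r2:3,r3:Add2,r4:6,r5:48
cycle 11: - // r0:Add3,r1:3,r2:3,r3:Add2,r4:6,r5:48
cycle 12: CDB Add2=42 // r0:Add3,r1:3,r2:3,r3:42,r4:6,r5:48
cycle 13: - // r0:Add3,r1:3,r2:3,r3:42,r4:6,r5:48
cycle 14: - // r0:Add3,r1:3,r2:3,r3:42,r4:6,r5:48
cycle 15: CDB Add3=45 // r0:45,r1:3,r2:3,r3:42,r4:6,r5:48

STATUS = VALUE 45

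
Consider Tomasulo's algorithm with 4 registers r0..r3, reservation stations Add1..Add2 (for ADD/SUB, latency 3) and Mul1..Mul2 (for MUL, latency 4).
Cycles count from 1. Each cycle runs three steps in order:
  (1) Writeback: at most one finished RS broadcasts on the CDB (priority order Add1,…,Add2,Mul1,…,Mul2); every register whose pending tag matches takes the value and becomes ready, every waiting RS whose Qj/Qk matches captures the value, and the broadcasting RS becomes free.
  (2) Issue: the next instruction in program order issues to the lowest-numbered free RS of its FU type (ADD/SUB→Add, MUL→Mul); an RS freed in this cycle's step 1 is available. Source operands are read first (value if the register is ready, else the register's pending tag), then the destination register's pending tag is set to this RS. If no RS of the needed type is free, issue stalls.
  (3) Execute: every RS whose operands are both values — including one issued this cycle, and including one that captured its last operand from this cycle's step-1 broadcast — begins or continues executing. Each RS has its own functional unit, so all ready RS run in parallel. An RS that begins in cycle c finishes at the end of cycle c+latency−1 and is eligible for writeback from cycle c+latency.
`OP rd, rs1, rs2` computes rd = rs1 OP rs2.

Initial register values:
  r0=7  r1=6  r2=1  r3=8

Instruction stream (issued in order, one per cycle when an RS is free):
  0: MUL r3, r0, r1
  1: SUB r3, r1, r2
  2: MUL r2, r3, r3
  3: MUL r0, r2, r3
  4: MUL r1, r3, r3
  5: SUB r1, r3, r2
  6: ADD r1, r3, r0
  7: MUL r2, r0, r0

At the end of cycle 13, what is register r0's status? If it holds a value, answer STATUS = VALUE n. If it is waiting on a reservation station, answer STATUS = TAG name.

STATUS = TAG Mul1

  c1: issue MUL r3<-Mul1  regs: r0:7,r1:6,r2:1,r3:Mul1
  c2: issue SUB r3<-Add1  regs: r0:7,r1:6,r2:1,r3:Add1
  c3: issue MUL r2<-Mul2  regs: r0:7,r1:6,r2:Mul2,r3:Add1
  c4: stall  regs: r0:7,r1:6,r2:Mul2,r3:Add1
  c5: CDB Add1=5; stall  regs: r0:7,r1:6,r2:Mul2,r3:5
  c6: CDB Mul1=42; issue MUL r0<-Mul1  regs: r0:Mul1,r1:6,r2:Mul2,r3:5
  c7: stall  regs: r0:Mul1,r1:6,r2:Mul2,r3:5
  c8: stall  regs: r0:Mul1,r1:6,r2:Mul2,r3:5
  c9: CDB Mul2=25; issue MUL r1<-Mul2  regs: r0:Mul1,r1:Mul2,r2:25,r3:5
  c10: issue SUB r1<-Add1  regs: r0:Mul1,r1:Add1,r2:25,r3:5
  c11: issue ADD r1<-Add2  regs: r0:Mul1,r1:Add2,r2:25,r3:5
  c12: stall  regs: r0:Mul1,r1:Add2,r2:25,r3:5
  c13: CDB Add1=-20; stall  regs: r0:Mul1,r1:Add2,r2:25,r3:5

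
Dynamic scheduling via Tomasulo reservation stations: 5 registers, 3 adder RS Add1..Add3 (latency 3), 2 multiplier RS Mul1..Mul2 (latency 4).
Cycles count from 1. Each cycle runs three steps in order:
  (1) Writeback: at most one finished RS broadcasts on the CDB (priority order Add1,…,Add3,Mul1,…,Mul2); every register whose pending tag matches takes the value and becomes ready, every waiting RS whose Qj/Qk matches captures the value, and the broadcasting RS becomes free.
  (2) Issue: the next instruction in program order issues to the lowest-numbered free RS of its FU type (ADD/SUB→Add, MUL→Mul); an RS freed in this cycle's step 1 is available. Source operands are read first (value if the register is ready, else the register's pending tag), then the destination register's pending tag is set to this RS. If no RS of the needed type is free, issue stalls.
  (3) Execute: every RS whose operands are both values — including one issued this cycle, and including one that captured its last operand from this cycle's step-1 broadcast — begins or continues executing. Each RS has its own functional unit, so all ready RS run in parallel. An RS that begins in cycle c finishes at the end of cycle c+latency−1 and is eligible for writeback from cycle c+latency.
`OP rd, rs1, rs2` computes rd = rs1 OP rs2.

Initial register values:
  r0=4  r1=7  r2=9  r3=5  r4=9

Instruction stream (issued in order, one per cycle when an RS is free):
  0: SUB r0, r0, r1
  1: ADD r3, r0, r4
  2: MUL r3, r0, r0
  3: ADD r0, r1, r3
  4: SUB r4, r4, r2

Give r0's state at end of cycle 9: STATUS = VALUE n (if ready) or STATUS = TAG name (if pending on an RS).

  c1: issue SUB r0<-Add1  regs: r0:Add1,r1:7,r2:9,r3:5,r4:9
  c2: issue ADD r3<-Add2  regs: r0:Add1,r1:7,r2:9,r3:Add2,r4:9
  c3: issue MUL r3<-Mul1  regs: r0:Add1,r1:7,r2:9,r3:Mul1,r4:9
  c4: CDB Add1=-3; issue ADD r0<-Add1  regs: r0:Add1,r1:7,r2:9,r3:Mul1,r4:9
  c5: issue SUB r4<-Add3  regs: r0:Add1,r1:7,r2:9,r3:Mul1,r4:Add3
  c6: -  regs: r0:Add1,r1:7,r2:9,r3:Mul1,r4:Add3
  c7: CDB Add2=6  regs: r0:Add1,r1:7,r2:9,r3:Mul1,r4:Add3
  c8: CDB Add3=0  regs: r0:Add1,r1:7,r2:9,r3:Mul1,r4:0
  c9: CDB Mul1=9  regs: r0:Add1,r1:7,r2:9,r3:9,r4:0

STATUS = TAG Add1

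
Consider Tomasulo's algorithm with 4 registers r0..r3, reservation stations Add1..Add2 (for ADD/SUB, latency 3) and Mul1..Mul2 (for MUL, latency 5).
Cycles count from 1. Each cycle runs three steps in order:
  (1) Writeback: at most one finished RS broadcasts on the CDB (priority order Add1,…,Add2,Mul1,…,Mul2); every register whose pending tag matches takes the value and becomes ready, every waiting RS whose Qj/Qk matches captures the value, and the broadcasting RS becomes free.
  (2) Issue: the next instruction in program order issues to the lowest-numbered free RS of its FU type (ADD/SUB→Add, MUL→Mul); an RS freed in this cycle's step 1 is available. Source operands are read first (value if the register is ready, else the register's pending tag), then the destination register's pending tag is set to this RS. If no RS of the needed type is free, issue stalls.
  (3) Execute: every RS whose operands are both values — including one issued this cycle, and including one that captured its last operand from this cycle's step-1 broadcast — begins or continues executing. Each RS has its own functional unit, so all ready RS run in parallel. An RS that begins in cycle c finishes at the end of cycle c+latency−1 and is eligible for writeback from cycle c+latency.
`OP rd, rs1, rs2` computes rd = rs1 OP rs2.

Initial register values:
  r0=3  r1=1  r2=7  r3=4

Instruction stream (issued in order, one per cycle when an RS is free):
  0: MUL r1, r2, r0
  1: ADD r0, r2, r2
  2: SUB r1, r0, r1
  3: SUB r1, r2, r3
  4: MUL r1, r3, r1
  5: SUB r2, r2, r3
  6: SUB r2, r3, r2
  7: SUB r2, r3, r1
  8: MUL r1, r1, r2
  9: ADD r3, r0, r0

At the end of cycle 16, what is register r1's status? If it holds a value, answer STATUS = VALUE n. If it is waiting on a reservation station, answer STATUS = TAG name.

cycle 1: issue MUL r1<-Mul1 // r0:3,r1:Mul1,r2:7,r3:4
cycle 2: issue ADD r0<-Add1 // r0:Add1,r1:Mul1,r2:7,r3:4
cycle 3: issue SUB r1<-Add2 // r0:Add1,r1:Add2,r2:7,r3:4
cycle 4: stall // r0:Add1,r1:Add2,r2:7,r3:4
cycle 5: CDB Add1=14; issue SUB r1<-Add1 // r0:14,r1:Add1,r2:7,r3:4
cycle 6: CDB Mul1=21; issue MUL r1<-Mul1 // r0:14,r1:Mul1,r2:7,r3:4
cycle 7: stall // r0:14,r1:Mul1,r2:7,r3:4
cycle 8: CDB Add1=3; issue SUB r2<-Add1 // r0:14,r1:Mul1,r2:Add1,r3:4
cycle 9: CDB Add2=-7; issue SUB r2<-Add2 // r0:14,r1:Mul1,r2:Add2,r3:4
cycle 10: stall // r0:14,r1:Mul1,r2:Add2,r3:4
cycle 11: CDB Add1=3; issue SUB r2<-Add1 // r0:14,r1:Mul1,r2:Add1,r3:4
cycle 12: issue MUL r1<-Mul2 // r0:14,r1:Mul2,r2:Add1,r3:4
cycle 13: CDB Mul1=12; stall // r0:14,r1:Mul2,r2:Add1,r3:4
cycle 14: CDB Add2=1; issue ADD r3<-Add2 // r0:14,r1:Mul2,r2:Add1,r3:Add2
cycle 15: - // r0:14,r1:Mul2,r2:Add1,r3:Add2
cycle 16: CDB Add1=-8 // r0:14,r1:Mul2,r2:-8,r3:Add2

STATUS = TAG Mul2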